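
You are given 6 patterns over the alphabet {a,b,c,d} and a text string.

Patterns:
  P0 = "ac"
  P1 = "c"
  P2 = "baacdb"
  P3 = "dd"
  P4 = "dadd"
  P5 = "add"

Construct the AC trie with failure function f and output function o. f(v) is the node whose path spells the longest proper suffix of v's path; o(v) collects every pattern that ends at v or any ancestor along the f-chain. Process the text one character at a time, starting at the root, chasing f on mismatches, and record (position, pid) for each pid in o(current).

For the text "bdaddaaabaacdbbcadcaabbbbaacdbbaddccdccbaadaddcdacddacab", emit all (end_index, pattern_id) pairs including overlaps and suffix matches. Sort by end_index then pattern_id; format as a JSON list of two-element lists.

Build:
Trie (insert patterns):
  0='ε' goto a→1 b→4 c→3 d→10
  1='a' goto c→2 d→15
  2='ac' goto ·  [P0 ends]
  3='c' goto ·  [P1 ends]
  4='b' goto a→5
  5='ba' goto a→6
  6='baa' goto c→7
  7='baac' goto d→8
  8='baacd' goto b→9
  9='baacdb' goto ·  [P2 ends]
  10='d' goto a→12 d→11
  11='dd' goto ·  [P3 ends]
  12='da' goto d→13
  13='dad' goto d→14
  14='dadd' goto ·  [P4 ends]
  15='ad' goto d→16
  16='add' goto ·  [P5 ends]

Failure links (BFS by depth):
  fail(1) 'a': from fail(0)=0 chase 'a': 0 ⇒ 0;  out=∅∪out(0)=∅
  fail(3) 'c': from fail(0)=0 chase 'c': 0 ⇒ 0;  out={1}∪out(0)={1}
  fail(4) 'b': from fail(0)=0 chase 'b': 0 ⇒ 0;  out=∅∪out(0)=∅
  fail(10) 'd': from fail(0)=0 chase 'd': 0 ⇒ 0;  out=∅∪out(0)=∅
  fail(2) 'ac': from fail(1)=0 chase 'c': 0 ⇒ 3;  out={0}∪out(3)={0,1}
  fail(5) 'ba': from fail(4)=0 chase 'a': 0 ⇒ 1;  out=∅∪out(1)=∅
  fail(11) 'dd': from fail(10)=0 chase 'd': 0 ⇒ 10;  out={3}∪out(10)={3}
  fail(12) 'da': from fail(10)=0 chase 'a': 0 ⇒ 1;  out=∅∪out(1)=∅
  fail(15) 'ad': from fail(1)=0 chase 'd': 0 ⇒ 10;  out=∅∪out(10)=∅
  fail(6) 'baa': from fail(5)=1 chase 'a': 1→0 ⇒ 1;  out=∅∪out(1)=∅
  fail(13) 'dad': from fail(12)=1 chase 'd': 1 ⇒ 15;  out=∅∪out(15)=∅
  fail(16) 'add': from fail(15)=10 chase 'd': 10 ⇒ 11;  out={5}∪out(11)={3,5}
  fail(7) 'baac': from fail(6)=1 chase 'c': 1 ⇒ 2;  out=∅∪out(2)={0,1}
  fail(14) 'dadd': from fail(13)=15 chase 'd': 15 ⇒ 16;  out={4}∪out(16)={3,4,5}
  fail(8) 'baacd': from fail(7)=2 chase 'd': 2→3→0 ⇒ 10;  out=∅∪out(10)=∅
  fail(9) 'baacdb': from fail(8)=10 chase 'b': 10→0 ⇒ 4;  out={2}∪out(4)={2}

Text stream:
i=0 'b': node 0→4
i=1 'd': node 4→10 (fail-walked)
i=2 'a': node 10→12
i=3 'd': node 12→13
i=4 'd': node 13→14  emit P3@[3:4],P4@[1:4],P5@[2:4]
i=5 'a': node 14→12 (fail-walked)
i=6 'a': node 12→1 (fail-walked)
i=7 'a': node 1→1 (fail-walked)
i=8 'b': node 1→4 (fail-walked)
i=9 'a': node 4→5
i=10 'a': node 5→6
i=11 'c': node 6→7  emit P0@[10:11],P1@[11:11]
i=12 'd': node 7→8
i=13 'b': node 8→9  emit P2@[8:13]
i=14 'b': node 9→4 (fail-walked)
i=15 'c': node 4→3 (fail-walked)  emit P1@[15:15]
i=16 'a': node 3→1 (fail-walked)
i=17 'd': node 1→15
i=18 'c': node 15→3 (fail-walked)  emit P1@[18:18]
i=19 'a': node 3→1 (fail-walked)
i=20 'a': node 1→1 (fail-walked)
i=21 'b': node 1→4 (fail-walked)
i=22 'b': node 4→4 (fail-walked)
i=23 'b': node 4→4 (fail-walked)
i=24 'b': node 4→4 (fail-walked)
i=25 'a': node 4→5
i=26 'a': node 5→6
i=27 'c': node 6→7  emit P0@[26:27],P1@[27:27]
i=28 'd': node 7→8
i=29 'b': node 8→9  emit P2@[24:29]
i=30 'b': node 9→4 (fail-walked)
i=31 'a': node 4→5
i=32 'd': node 5→15 (fail-walked)
i=33 'd': node 15→16  emit P3@[32:33],P5@[31:33]
i=34 'c': node 16→3 (fail-walked)  emit P1@[34:34]
i=35 'c': node 3→3 (fail-walked)  emit P1@[35:35]
i=36 'd': node 3→10 (fail-walked)
i=37 'c': node 10→3 (fail-walked)  emit P1@[37:37]
i=38 'c': node 3→3 (fail-walked)  emit P1@[38:38]
i=39 'b': node 3→4 (fail-walked)
i=40 'a': node 4→5
i=41 'a': node 5→6
i=42 'd': node 6→15 (fail-walked)
i=43 'a': node 15→12 (fail-walked)
i=44 'd': node 12→13
i=45 'd': node 13→14  emit P3@[44:45],P4@[42:45],P5@[43:45]
i=46 'c': node 14→3 (fail-walked)  emit P1@[46:46]
i=47 'd': node 3→10 (fail-walked)
i=48 'a': node 10→12
i=49 'c': node 12→2 (fail-walked)  emit P0@[48:49],P1@[49:49]
i=50 'd': node 2→10 (fail-walked)
i=51 'd': node 10→11  emit P3@[50:51]
i=52 'a': node 11→12 (fail-walked)
i=53 'c': node 12→2 (fail-walked)  emit P0@[52:53],P1@[53:53]
i=54 'a': node 2→1 (fail-walked)
i=55 'b': node 1→4 (fail-walked)

Matches: [[4,3],[4,4],[4,5],[11,0],[11,1],[13,2],[15,1],[18,1],[27,0],[27,1],[29,2],[33,3],[33,5],[34,1],[35,1],[37,1],[38,1],[45,3],[45,4],[45,5],[46,1],[49,0],[49,1],[51,3],[53,0],[53,1]]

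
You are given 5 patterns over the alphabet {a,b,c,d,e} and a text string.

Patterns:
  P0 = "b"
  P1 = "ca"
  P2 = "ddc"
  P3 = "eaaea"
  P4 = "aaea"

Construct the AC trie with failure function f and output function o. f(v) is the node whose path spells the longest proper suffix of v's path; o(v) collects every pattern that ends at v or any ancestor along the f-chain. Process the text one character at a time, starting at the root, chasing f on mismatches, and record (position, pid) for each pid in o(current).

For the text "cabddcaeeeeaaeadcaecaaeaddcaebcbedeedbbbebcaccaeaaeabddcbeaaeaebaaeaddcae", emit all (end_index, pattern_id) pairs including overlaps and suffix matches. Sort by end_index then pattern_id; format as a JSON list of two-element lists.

Construct AC machine:
Trie nodes:
  n0 'ε': a→12 b→1 c→2 d→4 e→7
  n1 'b': ·  ←P0
  n2 'c': a→3
  n3 'ca': ·  ←P1
  n4 'd': d→5
  n5 'dd': c→6
  n6 'ddc': ·  ←P2
  n7 'e': a→8
  n8 'ea': a→9
  n9 'eaa': e→10
  n10 'eaae': a→11
  n11 'eaaea': ·  ←P3
  n12 'a': a→13
  n13 'aa': e→14
  n14 'aae': a→15
  n15 'aaea': ·  ←P4

Failure links (BFS by depth):
  n1('b'): parent n0 fail=0; on 'b' 0 → fail=0;  out {0}∪∅={0}
  n2('c'): parent n0 fail=0; on 'c' 0 → fail=0;  out ∅∪∅=∅
  n4('d'): parent n0 fail=0; on 'd' 0 → fail=0;  out ∅∪∅=∅
  n7('e'): parent n0 fail=0; on 'e' 0 → fail=0;  out ∅∪∅=∅
  n12('a'): parent n0 fail=0; on 'a' 0 → fail=0;  out ∅∪∅=∅
  n3('ca'): parent n2 fail=0; on 'a' 0 → fail=12;  out {1}∪∅={1}
  n5('dd'): parent n4 fail=0; on 'd' 0 → fail=4;  out ∅∪∅=∅
  n8('ea'): parent n7 fail=0; on 'a' 0 → fail=12;  out ∅∪∅=∅
  n13('aa'): parent n12 fail=0; on 'a' 0 → fail=12;  out ∅∪∅=∅
  n6('ddc'): parent n5 fail=4; on 'c' 4→0 → fail=2;  out {2}∪∅={2}
  n9('eaa'): parent n8 fail=12; on 'a' 12 → fail=13;  out ∅∪∅=∅
  n14('aae'): parent n13 fail=12; on 'e' 12→0 → fail=7;  out ∅∪∅=∅
  n10('eaae'): parent n9 fail=13; on 'e' 13 → fail=14;  out ∅∪∅=∅
  n15('aaea'): parent n14 fail=7; on 'a' 7 → fail=8;  out {4}∪∅={4}
  n11('eaaea'): parent n10 fail=14; on 'a' 14 → fail=15;  out {3}∪{4}={3,4}

Scan:
pos 0 'c': at 2
pos 1 'a': at 3  → match P1@[0:1]
pos 2 'b': at 1 (fail-walked)  → match P0@[2:2]
pos 3 'd': at 4 (fail-walked)
pos 4 'd': at 5
pos 5 'c': at 6  → match P2@[3:5]
pos 6 'a': at 3 (fail-walked)  → match P1@[5:6]
pos 7 'e': at 7 (fail-walked)
pos 8 'e': at 7 (fail-walked)
pos 9 'e': at 7 (fail-walked)
pos 10 'e': at 7 (fail-walked)
pos 11 'a': at 8
pos 12 'a': at 9
pos 13 'e': at 10
pos 14 'a': at 11  → match P3@[10:14],P4@[11:14]
pos 15 'd': at 4 (fail-walked)
pos 16 'c': at 2 (fail-walked)
pos 17 'a': at 3  → match P1@[16:17]
pos 18 'e': at 7 (fail-walked)
pos 19 'c': at 2 (fail-walked)
pos 20 'a': at 3  → match P1@[19:20]
pos 21 'a': at 13 (fail-walked)
pos 22 'e': at 14
pos 23 'a': at 15  → match P4@[20:23]
pos 24 'd': at 4 (fail-walked)
pos 25 'd': at 5
pos 26 'c': at 6  → match P2@[24:26]
pos 27 'a': at 3 (fail-walked)  → match P1@[26:27]
pos 28 'e': at 7 (fail-walked)
pos 29 'b': at 1 (fail-walked)  → match P0@[29:29]
pos 30 'c': at 2 (fail-walked)
pos 31 'b': at 1 (fail-walked)  → match P0@[31:31]
pos 32 'e': at 7 (fail-walked)
pos 33 'd': at 4 (fail-walked)
pos 34 'e': at 7 (fail-walked)
pos 35 'e': at 7 (fail-walked)
pos 36 'd': at 4 (fail-walked)
pos 37 'b': at 1 (fail-walked)  → match P0@[37:37]
pos 38 'b': at 1 (fail-walked)  → match P0@[38:38]
pos 39 'b': at 1 (fail-walked)  → match P0@[39:39]
pos 40 'e': at 7 (fail-walked)
pos 41 'b': at 1 (fail-walked)  → match P0@[41:41]
pos 42 'c': at 2 (fail-walked)
pos 43 'a': at 3  → match P1@[42:43]
pos 44 'c': at 2 (fail-walked)
pos 45 'c': at 2 (fail-walked)
pos 46 'a': at 3  → match P1@[45:46]
pos 47 'e': at 7 (fail-walked)
pos 48 'a': at 8
pos 49 'a': at 9
pos 50 'e': at 10
pos 51 'a': at 11  → match P3@[47:51],P4@[48:51]
pos 52 'b': at 1 (fail-walked)  → match P0@[52:52]
pos 53 'd': at 4 (fail-walked)
pos 54 'd': at 5
pos 55 'c': at 6  → match P2@[53:55]
pos 56 'b': at 1 (fail-walked)  → match P0@[56:56]
pos 57 'e': at 7 (fail-walked)
pos 58 'a': at 8
pos 59 'a': at 9
pos 60 'e': at 10
pos 61 'a': at 11  → match P3@[57:61],P4@[58:61]
pos 62 'e': at 7 (fail-walked)
pos 63 'b': at 1 (fail-walked)  → match P0@[63:63]
pos 64 'a': at 12 (fail-walked)
pos 65 'a': at 13
pos 66 'e': at 14
pos 67 'a': at 15  → match P4@[64:67]
pos 68 'd': at 4 (fail-walked)
pos 69 'd': at 5
pos 70 'c': at 6  → match P2@[68:70]
pos 71 'a': at 3 (fail-walked)  → match P1@[70:71]
pos 72 'e': at 7 (fail-walked)

Matches: [[1,1],[2,0],[5,2],[6,1],[14,3],[14,4],[17,1],[20,1],[23,4],[26,2],[27,1],[29,0],[31,0],[37,0],[38,0],[39,0],[41,0],[43,1],[46,1],[51,3],[51,4],[52,0],[55,2],[56,0],[61,3],[61,4],[63,0],[67,4],[70,2],[71,1]]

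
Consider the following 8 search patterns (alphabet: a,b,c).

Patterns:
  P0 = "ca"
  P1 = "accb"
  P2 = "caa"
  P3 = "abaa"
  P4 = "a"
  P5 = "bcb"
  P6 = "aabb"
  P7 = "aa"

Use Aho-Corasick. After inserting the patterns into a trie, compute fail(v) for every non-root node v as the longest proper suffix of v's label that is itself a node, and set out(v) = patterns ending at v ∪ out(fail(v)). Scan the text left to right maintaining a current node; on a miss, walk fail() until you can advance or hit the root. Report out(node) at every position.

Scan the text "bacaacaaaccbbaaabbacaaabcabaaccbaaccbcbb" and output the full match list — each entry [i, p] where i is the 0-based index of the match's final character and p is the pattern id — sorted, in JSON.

Build automaton:
Trie (insert patterns):
  n0 'ε': a→3 b→11 c→1
  n1 'c': a→2
  n2 'ca': a→7  [P0 ends]
  n3 'a': a→14 b→8 c→4  [P4 ends]
  n4 'ac': c→5
  n5 'acc': b→6
  n6 'accb': ·  [P1 ends]
  n7 'caa': ·  [P2 ends]
  n8 'ab': a→9
  n9 'aba': a→10
  n10 'abaa': ·  [P3 ends]
  n11 'b': c→12
  n12 'bc': b→13
  n13 'bcb': ·  [P5 ends]
  n14 'aa': b→15  [P7 ends]
  n15 'aab': b→16
  n16 'aabb': ·  [P6 ends]

BFS fail/out derivation:
  fail(1) 'c': from fail(0)=0 chase 'c': 0 ⇒ 0;  out=∅∪out(0)=∅
  fail(3) 'a': from fail(0)=0 chase 'a': 0 ⇒ 0;  out={4}∪out(0)={4}
  fail(11) 'b': from fail(0)=0 chase 'b': 0 ⇒ 0;  out=∅∪out(0)=∅
  fail(2) 'ca': from fail(1)=0 chase 'a': 0 ⇒ 3;  out={0}∪out(3)={0,4}
  fail(4) 'ac': from fail(3)=0 chase 'c': 0 ⇒ 1;  out=∅∪out(1)=∅
  fail(8) 'ab': from fail(3)=0 chase 'b': 0 ⇒ 11;  out=∅∪out(11)=∅
  fail(12) 'bc': from fail(11)=0 chase 'c': 0 ⇒ 1;  out=∅∪out(1)=∅
  fail(14) 'aa': from fail(3)=0 chase 'a': 0 ⇒ 3;  out={7}∪out(3)={4,7}
  fail(5) 'acc': from fail(4)=1 chase 'c': 1→0 ⇒ 1;  out=∅∪out(1)=∅
  fail(7) 'caa': from fail(2)=3 chase 'a': 3 ⇒ 14;  out={2}∪out(14)={2,4,7}
  fail(9) 'aba': from fail(8)=11 chase 'a': 11→0 ⇒ 3;  out=∅∪out(3)={4}
  fail(13) 'bcb': from fail(12)=1 chase 'b': 1→0 ⇒ 11;  out={5}∪out(11)={5}
  fail(15) 'aab': from fail(14)=3 chase 'b': 3 ⇒ 8;  out=∅∪out(8)=∅
  fail(6) 'accb': from fail(5)=1 chase 'b': 1→0 ⇒ 11;  out={1}∪out(11)={1}
  fail(10) 'abaa': from fail(9)=3 chase 'a': 3 ⇒ 14;  out={3}∪out(14)={3,4,7}
  fail(16) 'aabb': from fail(15)=8 chase 'b': 8→11→0 ⇒ 11;  out={6}∪out(11)={6}

Scan:
i=0 'b': node 0→11
i=1 'a': node 11→3 (fail-walked)  ** P4@[1:1]
i=2 'c': node 3→4
i=3 'a': node 4→2 (fail-walked)  ** P0@[2:3],P4@[3:3]
i=4 'a': node 2→7  ** P2@[2:4],P4@[4:4],P7@[3:4]
i=5 'c': node 7→4 (fail-walked)
i=6 'a': node 4→2 (fail-walked)  ** P0@[5:6],P4@[6:6]
i=7 'a': node 2→7  ** P2@[5:7],P4@[7:7],P7@[6:7]
i=8 'a': node 7→14 (fail-walked)  ** P4@[8:8],P7@[7:8]
i=9 'c': node 14→4 (fail-walked)
i=10 'c': node 4→5
i=11 'b': node 5→6  ** P1@[8:11]
i=12 'b': node 6→11 (fail-walked)
i=13 'a': node 11→3 (fail-walked)  ** P4@[13:13]
i=14 'a': node 3→14  ** P4@[14:14],P7@[13:14]
i=15 'a': node 14→14 (fail-walked)  ** P4@[15:15],P7@[14:15]
i=16 'b': node 14→15
i=17 'b': node 15→16  ** P6@[14:17]
i=18 'a': node 16→3 (fail-walked)  ** P4@[18:18]
i=19 'c': node 3→4
i=20 'a': node 4→2 (fail-walked)  ** P0@[19:20],P4@[20:20]
i=21 'a': node 2→7  ** P2@[19:21],P4@[21:21],P7@[20:21]
i=22 'a': node 7→14 (fail-walked)  ** P4@[22:22],P7@[21:22]
i=23 'b': node 14→15
i=24 'c': node 15→12 (fail-walked)
i=25 'a': node 12→2 (fail-walked)  ** P0@[24:25],P4@[25:25]
i=26 'b': node 2→8 (fail-walked)
i=27 'a': node 8→9  ** P4@[27:27]
i=28 'a': node 9→10  ** P3@[25:28],P4@[28:28],P7@[27:28]
i=29 'c': node 10→4 (fail-walked)
i=30 'c': node 4→5
i=31 'b': node 5→6  ** P1@[28:31]
i=32 'a': node 6→3 (fail-walked)  ** P4@[32:32]
i=33 'a': node 3→14  ** P4@[33:33],P7@[32:33]
i=34 'c': node 14→4 (fail-walked)
i=35 'c': node 4→5
i=36 'b': node 5→6  ** P1@[33:36]
i=37 'c': node 6→12 (fail-walked)
i=38 'b': node 12→13  ** P5@[36:38]
i=39 'b': node 13→11 (fail-walked)

Result: [[1,4],[3,0],[3,4],[4,2],[4,4],[4,7],[6,0],[6,4],[7,2],[7,4],[7,7],[8,4],[8,7],[11,1],[13,4],[14,4],[14,7],[15,4],[15,7],[17,6],[18,4],[20,0],[20,4],[21,2],[21,4],[21,7],[22,4],[22,7],[25,0],[25,4],[27,4],[28,3],[28,4],[28,7],[31,1],[32,4],[33,4],[33,7],[36,1],[38,5]]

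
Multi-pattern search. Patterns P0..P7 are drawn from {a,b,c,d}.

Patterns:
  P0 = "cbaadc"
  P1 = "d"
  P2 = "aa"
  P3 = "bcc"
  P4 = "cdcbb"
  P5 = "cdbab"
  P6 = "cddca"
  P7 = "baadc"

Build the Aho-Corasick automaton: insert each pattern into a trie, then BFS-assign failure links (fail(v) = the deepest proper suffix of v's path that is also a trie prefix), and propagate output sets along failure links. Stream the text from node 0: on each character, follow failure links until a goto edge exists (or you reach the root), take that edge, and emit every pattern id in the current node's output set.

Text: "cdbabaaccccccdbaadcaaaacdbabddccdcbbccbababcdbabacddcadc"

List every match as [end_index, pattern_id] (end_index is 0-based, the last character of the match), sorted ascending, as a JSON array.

Construct AC machine:
Trie nodes:
  0='ε' goto a→8 b→10 c→1 d→7
  1='c' goto b→2 d→13
  2='cb' goto a→3
  3='cba' goto a→4
  4='cbaa' goto d→5
  5='cbaad' goto c→6
  6='cbaadc' goto ·  [P0 ends]
  7='d' goto ·  [P1 ends]
  8='a' goto a→9
  9='aa' goto ·  [P2 ends]
  10='b' goto a→23 c→11
  11='bc' goto c→12
  12='bcc' goto ·  [P3 ends]
  13='cd' goto b→17 c→14 d→20
  14='cdc' goto b→15
  15='cdcb' goto b→16
  16='cdcbb' goto ·  [P4 ends]
  17='cdb' goto a→18
  18='cdba' goto b→19
  19='cdbab' goto ·  [P5 ends]
  20='cdd' goto c→21
  21='cddc' goto a→22
  22='cddca' goto ·  [P6 ends]
  23='ba' goto a→24
  24='baa' goto d→25
  25='baad' goto c→26
  26='baadc' goto ·  [P7 ends]

BFS fail/out derivation:
  fail(1) 'c': from fail(0)=0 chase 'c': 0 ⇒ 0;  out=∅∪out(0)=∅
  fail(7) 'd': from fail(0)=0 chase 'd': 0 ⇒ 0;  out={1}∪out(0)={1}
  fail(8) 'a': from fail(0)=0 chase 'a': 0 ⇒ 0;  out=∅∪out(0)=∅
  fail(10) 'b': from fail(0)=0 chase 'b': 0 ⇒ 0;  out=∅∪out(0)=∅
  fail(2) 'cb': from fail(1)=0 chase 'b': 0 ⇒ 10;  out=∅∪out(10)=∅
  fail(9) 'aa': from fail(8)=0 chase 'a': 0 ⇒ 8;  out={2}∪out(8)={2}
  fail(11) 'bc': from fail(10)=0 chase 'c': 0 ⇒ 1;  out=∅∪out(1)=∅
  fail(13) 'cd': from fail(1)=0 chase 'd': 0 ⇒ 7;  out=∅∪out(7)={1}
  fail(23) 'ba': from fail(10)=0 chase 'a': 0 ⇒ 8;  out=∅∪out(8)=∅
  fail(3) 'cba': from fail(2)=10 chase 'a': 10 ⇒ 23;  out=∅∪out(23)=∅
  fail(12) 'bcc': from fail(11)=1 chase 'c': 1→0 ⇒ 1;  out={3}∪out(1)={3}
  fail(14) 'cdc': from fail(13)=7 chase 'c': 7→0 ⇒ 1;  out=∅∪out(1)=∅
  fail(17) 'cdb': from fail(13)=7 chase 'b': 7→0 ⇒ 10;  out=∅∪out(10)=∅
  fail(20) 'cdd': from fail(13)=7 chase 'd': 7→0 ⇒ 7;  out=∅∪out(7)={1}
  fail(24) 'baa': from fail(23)=8 chase 'a': 8 ⇒ 9;  out=∅∪out(9)={2}
  fail(4) 'cbaa': from fail(3)=23 chase 'a': 23 ⇒ 24;  out=∅∪out(24)={2}
  fail(15) 'cdcb': from fail(14)=1 chase 'b': 1 ⇒ 2;  out=∅∪out(2)=∅
  fail(18) 'cdba': from fail(17)=10 chase 'a': 10 ⇒ 23;  out=∅∪out(23)=∅
  fail(21) 'cddc': from fail(20)=7 chase 'c': 7→0 ⇒ 1;  out=∅∪out(1)=∅
  fail(25) 'baad': from fail(24)=9 chase 'd': 9→8→0 ⇒ 7;  out=∅∪out(7)={1}
  fail(5) 'cbaad': from fail(4)=24 chase 'd': 24 ⇒ 25;  out=∅∪out(25)={1}
  fail(16) 'cdcbb': from fail(15)=2 chase 'b': 2→10→0 ⇒ 10;  out={4}∪out(10)={4}
  fail(19) 'cdbab': from fail(18)=23 chase 'b': 23→8→0 ⇒ 10;  out={5}∪out(10)={5}
  fail(22) 'cddca': from fail(21)=1 chase 'a': 1→0 ⇒ 8;  out={6}∪out(8)={6}
  fail(26) 'baadc': from fail(25)=7 chase 'c': 7→0 ⇒ 1;  out={7}∪out(1)={7}
  fail(6) 'cbaadc': from fail(5)=25 chase 'c': 25 ⇒ 26;  out={0}∪out(26)={0,7}

Text stream:
[0] read 'c'  n0⇒n1
[1] read 'd'  n1⇒n13  → match P1@[1:1]
[2] read 'b'  n13⇒n17
[3] read 'a'  n17⇒n18
[4] read 'b'  n18⇒n19  → match P5@[0:4]
[5] read 'a'  n19⇒n23 (via fail)
[6] read 'a'  n23⇒n24  → match P2@[5:6]
[7] read 'c'  n24⇒n1 (via fail)
[8] read 'c'  n1⇒n1 (via fail)
[9] read 'c'  n1⇒n1 (via fail)
[10] read 'c'  n1⇒n1 (via fail)
[11] read 'c'  n1⇒n1 (via fail)
[12] read 'c'  n1⇒n1 (via fail)
[13] read 'd'  n1⇒n13  → match P1@[13:13]
[14] read 'b'  n13⇒n17
[15] read 'a'  n17⇒n18
[16] read 'a'  n18⇒n24 (via fail)  → match P2@[15:16]
[17] read 'd'  n24⇒n25  → match P1@[17:17]
[18] read 'c'  n25⇒n26  → match P7@[14:18]
[19] read 'a'  n26⇒n8 (via fail)
[20] read 'a'  n8⇒n9  → match P2@[19:20]
[21] read 'a'  n9⇒n9 (via fail)  → match P2@[20:21]
[22] read 'a'  n9⇒n9 (via fail)  → match P2@[21:22]
[23] read 'c'  n9⇒n1 (via fail)
[24] read 'd'  n1⇒n13  → match P1@[24:24]
[25] read 'b'  n13⇒n17
[26] read 'a'  n17⇒n18
[27] read 'b'  n18⇒n19  → match P5@[23:27]
[28] read 'd'  n19⇒n7 (via fail)  → match P1@[28:28]
[29] read 'd'  n7⇒n7 (via fail)  → match P1@[29:29]
[30] read 'c'  n7⇒n1 (via fail)
[31] read 'c'  n1⇒n1 (via fail)
[32] read 'd'  n1⇒n13  → match P1@[32:32]
[33] read 'c'  n13⇒n14
[34] read 'b'  n14⇒n15
[35] read 'b'  n15⇒n16  → match P4@[31:35]
[36] read 'c'  n16⇒n11 (via fail)
[37] read 'c'  n11⇒n12  → match P3@[35:37]
[38] read 'b'  n12⇒n2 (via fail)
[39] read 'a'  n2⇒n3
[40] read 'b'  n3⇒n10 (via fail)
[41] read 'a'  n10⇒n23
[42] read 'b'  n23⇒n10 (via fail)
[43] read 'c'  n10⇒n11
[44] read 'd'  n11⇒n13 (via fail)  → match P1@[44:44]
[45] read 'b'  n13⇒n17
[46] read 'a'  n17⇒n18
[47] read 'b'  n18⇒n19  → match P5@[43:47]
[48] read 'a'  n19⇒n23 (via fail)
[49] read 'c'  n23⇒n1 (via fail)
[50] read 'd'  n1⇒n13  → match P1@[50:50]
[51] read 'd'  n13⇒n20  → match P1@[51:51]
[52] read 'c'  n20⇒n21
[53] read 'a'  n21⇒n22  → match P6@[49:53]
[54] read 'd'  n22⇒n7 (via fail)  → match P1@[54:54]
[55] read 'c'  n7⇒n1 (via fail)

Matches: [[1,1],[4,5],[6,2],[13,1],[16,2],[17,1],[18,7],[20,2],[21,2],[22,2],[24,1],[27,5],[28,1],[29,1],[32,1],[35,4],[37,3],[44,1],[47,5],[50,1],[51,1],[53,6],[54,1]]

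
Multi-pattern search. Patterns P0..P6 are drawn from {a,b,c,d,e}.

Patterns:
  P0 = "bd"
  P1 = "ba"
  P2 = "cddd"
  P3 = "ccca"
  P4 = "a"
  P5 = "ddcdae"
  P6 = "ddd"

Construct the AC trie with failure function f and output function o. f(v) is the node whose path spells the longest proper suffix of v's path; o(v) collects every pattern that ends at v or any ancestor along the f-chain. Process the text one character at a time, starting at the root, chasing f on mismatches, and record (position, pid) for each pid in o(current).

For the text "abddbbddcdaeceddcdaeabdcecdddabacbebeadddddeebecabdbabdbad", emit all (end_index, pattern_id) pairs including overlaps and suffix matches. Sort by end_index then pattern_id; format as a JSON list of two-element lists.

Construct AC machine:
Trie nodes:
  0='ε' goto a→11 b→1 c→4 d→12
  1='b' goto a→3 d→2
  2='bd' goto ·  [P0 ends]
  3='ba' goto ·  [P1 ends]
  4='c' goto c→8 d→5
  5='cd' goto d→6
  6='cdd' goto d→7
  7='cddd' goto ·  [P2 ends]
  8='cc' goto c→9
  9='ccc' goto a→10
  10='ccca' goto ·  [P3 ends]
  11='a' goto ·  [P4 ends]
  12='d' goto d→13
  13='dd' goto c→14 d→18
  14='ddc' goto d→15
  15='ddcd' goto a→16
  16='ddcda' goto e→17
  17='ddcdae' goto ·  [P5 ends]
  18='ddd' goto ·  [P6 ends]

BFS fail/out derivation:
  n1('b'): parent n0 fail=0; on 'b' 0 → fail=0;  out ∅∪∅=∅
  n4('c'): parent n0 fail=0; on 'c' 0 → fail=0;  out ∅∪∅=∅
  n11('a'): parent n0 fail=0; on 'a' 0 → fail=0;  out {4}∪∅={4}
  n12('d'): parent n0 fail=0; on 'd' 0 → fail=0;  out ∅∪∅=∅
  n2('bd'): parent n1 fail=0; on 'd' 0 → fail=12;  out {0}∪∅={0}
  n3('ba'): parent n1 fail=0; on 'a' 0 → fail=11;  out {1}∪{4}={1,4}
  n5('cd'): parent n4 fail=0; on 'd' 0 → fail=12;  out ∅∪∅=∅
  n8('cc'): parent n4 fail=0; on 'c' 0 → fail=4;  out ∅∪∅=∅
  n13('dd'): parent n12 fail=0; on 'd' 0 → fail=12;  out ∅∪∅=∅
  n6('cdd'): parent n5 fail=12; on 'd' 12 → fail=13;  out ∅∪∅=∅
  n9('ccc'): parent n8 fail=4; on 'c' 4 → fail=8;  out ∅∪∅=∅
  n14('ddc'): parent n13 fail=12; on 'c' 12→0 → fail=4;  out ∅∪∅=∅
  n18('ddd'): parent n13 fail=12; on 'd' 12 → fail=13;  out {6}∪∅={6}
  n7('cddd'): parent n6 fail=13; on 'd' 13 → fail=18;  out {2}∪{6}={2,6}
  n10('ccca'): parent n9 fail=8; on 'a' 8→4→0 → fail=11;  out {3}∪{4}={3,4}
  n15('ddcd'): parent n14 fail=4; on 'd' 4 → fail=5;  out ∅∪∅=∅
  n16('ddcda'): parent n15 fail=5; on 'a' 5→12→0 → fail=11;  out ∅∪{4}={4}
  n17('ddcdae'): parent n16 fail=11; on 'e' 11→0 → fail=0;  out {5}∪∅={5}

Run:
pos 0 'a': at 11  ** P4@[0:0]
pos 1 'b': at 1 (fail-walked)
pos 2 'd': at 2  ** P0@[1:2]
pos 3 'd': at 13 (fail-walked)
pos 4 'b': at 1 (fail-walked)
pos 5 'b': at 1 (fail-walked)
pos 6 'd': at 2  ** P0@[5:6]
pos 7 'd': at 13 (fail-walked)
pos 8 'c': at 14
pos 9 'd': at 15
pos 10 'a': at 16  ** P4@[10:10]
pos 11 'e': at 17  ** P5@[6:11]
pos 12 'c': at 4 (fail-walked)
pos 13 'e': at 0 (fail-walked)
pos 14 'd': at 12
pos 15 'd': at 13
pos 16 'c': at 14
pos 17 'd': at 15
pos 18 'a': at 16  ** P4@[18:18]
pos 19 'e': at 17  ** P5@[14:19]
pos 20 'a': at 11 (fail-walked)  ** P4@[20:20]
pos 21 'b': at 1 (fail-walked)
pos 22 'd': at 2  ** P0@[21:22]
pos 23 'c': at 4 (fail-walked)
pos 24 'e': at 0 (fail-walked)
pos 25 'c': at 4
pos 26 'd': at 5
pos 27 'd': at 6
pos 28 'd': at 7  ** P2@[25:28],P6@[26:28]
pos 29 'a': at 11 (fail-walked)  ** P4@[29:29]
pos 30 'b': at 1 (fail-walked)
pos 31 'a': at 3  ** P1@[30:31],P4@[31:31]
pos 32 'c': at 4 (fail-walked)
pos 33 'b': at 1 (fail-walked)
pos 34 'e': at 0 (fail-walked)
pos 35 'b': at 1
pos 36 'e': at 0 (fail-walked)
pos 37 'a': at 11  ** P4@[37:37]
pos 38 'd': at 12 (fail-walked)
pos 39 'd': at 13
pos 40 'd': at 18  ** P6@[38:40]
pos 41 'd': at 18 (fail-walked)  ** P6@[39:41]
pos 42 'd': at 18 (fail-walked)  ** P6@[40:42]
pos 43 'e': at 0 (fail-walked)
pos 44 'e': at 0
pos 45 'b': at 1
pos 46 'e': at 0 (fail-walked)
pos 47 'c': at 4
pos 48 'a': at 11 (fail-walked)  ** P4@[48:48]
pos 49 'b': at 1 (fail-walked)
pos 50 'd': at 2  ** P0@[49:50]
pos 51 'b': at 1 (fail-walked)
pos 52 'a': at 3  ** P1@[51:52],P4@[52:52]
pos 53 'b': at 1 (fail-walked)
pos 54 'd': at 2  ** P0@[53:54]
pos 55 'b': at 1 (fail-walked)
pos 56 'a': at 3  ** P1@[55:56],P4@[56:56]
pos 57 'd': at 12 (fail-walked)

Result: [[0,4],[2,0],[6,0],[10,4],[11,5],[18,4],[19,5],[20,4],[22,0],[28,2],[28,6],[29,4],[31,1],[31,4],[37,4],[40,6],[41,6],[42,6],[48,4],[50,0],[52,1],[52,4],[54,0],[56,1],[56,4]]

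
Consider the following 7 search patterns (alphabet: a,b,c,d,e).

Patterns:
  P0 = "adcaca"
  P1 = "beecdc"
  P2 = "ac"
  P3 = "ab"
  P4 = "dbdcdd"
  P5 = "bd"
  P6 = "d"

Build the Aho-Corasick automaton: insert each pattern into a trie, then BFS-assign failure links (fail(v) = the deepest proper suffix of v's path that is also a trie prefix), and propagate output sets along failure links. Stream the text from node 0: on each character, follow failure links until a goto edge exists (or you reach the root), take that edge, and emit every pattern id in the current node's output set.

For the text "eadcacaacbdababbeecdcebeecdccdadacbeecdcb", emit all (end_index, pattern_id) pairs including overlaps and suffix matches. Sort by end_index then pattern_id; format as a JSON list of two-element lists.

Build automaton:
Trie (insert patterns):
  0='ε' goto a→1 b→7 d→15
  1='a' goto b→14 c→13 d→2
  2='ad' goto c→3
  3='adc' goto a→4
  4='adca' goto c→5
  5='adcac' goto a→6
  6='adcaca' goto ·  ←P0
  7='b' goto d→21 e→8
  8='be' goto e→9
  9='bee' goto c→10
  10='beec' goto d→11
  11='beecd' goto c→12
  12='beecdc' goto ·  ←P1
  13='ac' goto ·  ←P2
  14='ab' goto ·  ←P3
  15='d' goto b→16  ←P6
  16='db' goto d→17
  17='dbd' goto c→18
  18='dbdc' goto d→19
  19='dbdcd' goto d→20
  20='dbdcdd' goto ·  ←P4
  21='bd' goto ·  ←P5

Failure links (BFS by depth):
  fail(1) 'a': from fail(0)=0 chase 'a': 0 ⇒ 0;  out=∅∪out(0)=∅
  fail(7) 'b': from fail(0)=0 chase 'b': 0 ⇒ 0;  out=∅∪out(0)=∅
  fail(15) 'd': from fail(0)=0 chase 'd': 0 ⇒ 0;  out={6}∪out(0)={6}
  fail(2) 'ad': from fail(1)=0 chase 'd': 0 ⇒ 15;  out=∅∪out(15)={6}
  fail(8) 'be': from fail(7)=0 chase 'e': 0 ⇒ 0;  out=∅∪out(0)=∅
  fail(13) 'ac': from fail(1)=0 chase 'c': 0 ⇒ 0;  out={2}∪out(0)={2}
  fail(14) 'ab': from fail(1)=0 chase 'b': 0 ⇒ 7;  out={3}∪out(7)={3}
  fail(16) 'db': from fail(15)=0 chase 'b': 0 ⇒ 7;  out=∅∪out(7)=∅
  fail(21) 'bd': from fail(7)=0 chase 'd': 0 ⇒ 15;  out={5}∪out(15)={5,6}
  fail(3) 'adc': from fail(2)=15 chase 'c': 15→0 ⇒ 0;  out=∅∪out(0)=∅
  fail(9) 'bee': from fail(8)=0 chase 'e': 0 ⇒ 0;  out=∅∪out(0)=∅
  fail(17) 'dbd': from fail(16)=7 chase 'd': 7 ⇒ 21;  out=∅∪out(21)={5,6}
  fail(4) 'adca': from fail(3)=0 chase 'a': 0 ⇒ 1;  out=∅∪out(1)=∅
  fail(10) 'beec': from fail(9)=0 chase 'c': 0 ⇒ 0;  out=∅∪out(0)=∅
  fail(18) 'dbdc': from fail(17)=21 chase 'c': 21→15→0 ⇒ 0;  out=∅∪out(0)=∅
  fail(5) 'adcac': from fail(4)=1 chase 'c': 1 ⇒ 13;  out=∅∪out(13)={2}
  fail(11) 'beecd': from fail(10)=0 chase 'd': 0 ⇒ 15;  out=∅∪out(15)={6}
  fail(19) 'dbdcd': from fail(18)=0 chase 'd': 0 ⇒ 15;  out=∅∪out(15)={6}
  fail(6) 'adcaca': from fail(5)=13 chase 'a': 13→0 ⇒ 1;  out={0}∪out(1)={0}
  fail(12) 'beecdc': from fail(11)=15 chase 'c': 15→0 ⇒ 0;  out={1}∪out(0)={1}
  fail(20) 'dbdcdd': from fail(19)=15 chase 'd': 15→0 ⇒ 15;  out={4}∪out(15)={4,6}

Scan:
pos 0 'e': at 0
pos 1 'a': at 1
pos 2 'd': at 2  ** P6@[2:2]
pos 3 'c': at 3
pos 4 'a': at 4
pos 5 'c': at 5  ** P2@[4:5]
pos 6 'a': at 6  ** P0@[1:6]
pos 7 'a': at 1 (fail-walked)
pos 8 'c': at 13  ** P2@[7:8]
pos 9 'b': at 7 (fail-walked)
pos 10 'd': at 21  ** P5@[9:10],P6@[10:10]
pos 11 'a': at 1 (fail-walked)
pos 12 'b': at 14  ** P3@[11:12]
pos 13 'a': at 1 (fail-walked)
pos 14 'b': at 14  ** P3@[13:14]
pos 15 'b': at 7 (fail-walked)
pos 16 'e': at 8
pos 17 'e': at 9
pos 18 'c': at 10
pos 19 'd': at 11  ** P6@[19:19]
pos 20 'c': at 12  ** P1@[15:20]
pos 21 'e': at 0 (fail-walked)
pos 22 'b': at 7
pos 23 'e': at 8
pos 24 'e': at 9
pos 25 'c': at 10
pos 26 'd': at 11  ** P6@[26:26]
pos 27 'c': at 12  ** P1@[22:27]
pos 28 'c': at 0 (fail-walked)
pos 29 'd': at 15  ** P6@[29:29]
pos 30 'a': at 1 (fail-walked)
pos 31 'd': at 2  ** P6@[31:31]
pos 32 'a': at 1 (fail-walked)
pos 33 'c': at 13  ** P2@[32:33]
pos 34 'b': at 7 (fail-walked)
pos 35 'e': at 8
pos 36 'e': at 9
pos 37 'c': at 10
pos 38 'd': at 11  ** P6@[38:38]
pos 39 'c': at 12  ** P1@[34:39]
pos 40 'b': at 7 (fail-walked)

Matches: [[2,6],[5,2],[6,0],[8,2],[10,5],[10,6],[12,3],[14,3],[19,6],[20,1],[26,6],[27,1],[29,6],[31,6],[33,2],[38,6],[39,1]]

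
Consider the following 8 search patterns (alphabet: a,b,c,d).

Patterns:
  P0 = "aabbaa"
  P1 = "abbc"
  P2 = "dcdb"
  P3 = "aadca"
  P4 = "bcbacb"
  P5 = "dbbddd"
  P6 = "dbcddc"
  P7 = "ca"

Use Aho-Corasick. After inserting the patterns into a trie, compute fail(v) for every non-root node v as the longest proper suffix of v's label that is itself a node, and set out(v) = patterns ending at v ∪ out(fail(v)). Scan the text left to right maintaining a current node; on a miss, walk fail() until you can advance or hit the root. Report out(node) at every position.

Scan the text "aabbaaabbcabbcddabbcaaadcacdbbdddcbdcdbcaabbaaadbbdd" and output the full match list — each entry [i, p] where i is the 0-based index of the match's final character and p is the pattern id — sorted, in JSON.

Build automaton:
Trie nodes:
  0='ε' goto a→1 b→17 c→32 d→10
  1='a' goto a→2 b→7
  2='aa' goto b→3 d→14
  3='aab' goto b→4
  4='aabb' goto a→5
  5='aabba' goto a→6
  6='aabbaa' goto ·  ←P0
  7='ab' goto b→8
  8='abb' goto c→9
  9='abbc' goto ·  ←P1
  10='d' goto b→23 c→11
  11='dc' goto d→12
  12='dcd' goto b→13
  13='dcdb' goto ·  ←P2
  14='aad' goto c→15
  15='aadc' goto a→16
  16='aadca' goto ·  ←P3
  17='b' goto c→18
  18='bc' goto b→19
  19='bcb' goto a→20
  20='bcba' goto c→21
  21='bcbac' goto b→22
  22='bcbacb' goto ·  ←P4
  23='db' goto b→24 c→28
  24='dbb' goto d→25
  25='dbbd' goto d→26
  26='dbbdd' goto d→27
  27='dbbddd' goto ·  ←P5
  28='dbc' goto d→29
  29='dbcd' goto d→30
  30='dbcdd' goto c→31
  31='dbcddc' goto ·  ←P6
  32='c' goto a→33
  33='ca' goto ·  ←P7

Failure links (BFS by depth):
  fail(1) 'a': from fail(0)=0 chase 'a': 0 ⇒ 0;  out=∅∪out(0)=∅
  fail(10) 'd': from fail(0)=0 chase 'd': 0 ⇒ 0;  out=∅∪out(0)=∅
  fail(17) 'b': from fail(0)=0 chase 'b': 0 ⇒ 0;  out=∅∪out(0)=∅
  fail(32) 'c': from fail(0)=0 chase 'c': 0 ⇒ 0;  out=∅∪out(0)=∅
  fail(2) 'aa': from fail(1)=0 chase 'a': 0 ⇒ 1;  out=∅∪out(1)=∅
  fail(7) 'ab': from fail(1)=0 chase 'b': 0 ⇒ 17;  out=∅∪out(17)=∅
  fail(11) 'dc': from fail(10)=0 chase 'c': 0 ⇒ 32;  out=∅∪out(32)=∅
  fail(18) 'bc': from fail(17)=0 chase 'c': 0 ⇒ 32;  out=∅∪out(32)=∅
  fail(23) 'db': from fail(10)=0 chase 'b': 0 ⇒ 17;  out=∅∪out(17)=∅
  fail(33) 'ca': from fail(32)=0 chase 'a': 0 ⇒ 1;  out={7}∪out(1)={7}
  fail(3) 'aab': from fail(2)=1 chase 'b': 1 ⇒ 7;  out=∅∪out(7)=∅
  fail(8) 'abb': from fail(7)=17 chase 'b': 17→0 ⇒ 17;  out=∅∪out(17)=∅
  fail(12) 'dcd': from fail(11)=32 chase 'd': 32→0 ⇒ 10;  out=∅∪out(10)=∅
  fail(14) 'aad': from fail(2)=1 chase 'd': 1→0 ⇒ 10;  out=∅∪out(10)=∅
  fail(19) 'bcb': from fail(18)=32 chase 'b': 32→0 ⇒ 17;  out=∅∪out(17)=∅
  fail(24) 'dbb': from fail(23)=17 chase 'b': 17→0 ⇒ 17;  out=∅∪out(17)=∅
  fail(28) 'dbc': from fail(23)=17 chase 'c': 17 ⇒ 18;  out=∅∪out(18)=∅
  fail(4) 'aabb': from fail(3)=7 chase 'b': 7 ⇒ 8;  out=∅∪out(8)=∅
  fail(9) 'abbc': from fail(8)=17 chase 'c': 17 ⇒ 18;  out={1}∪out(18)={1}
  fail(13) 'dcdb': from fail(12)=10 chase 'b': 10 ⇒ 23;  out={2}∪out(23)={2}
  fail(15) 'aadc': from fail(14)=10 chase 'c': 10 ⇒ 11;  out=∅∪out(11)=∅
  fail(20) 'bcba': from fail(19)=17 chase 'a': 17→0 ⇒ 1;  out=∅∪out(1)=∅
  fail(25) 'dbbd': from fail(24)=17 chase 'd': 17→0 ⇒ 10;  out=∅∪out(10)=∅
  fail(29) 'dbcd': from fail(28)=18 chase 'd': 18→32→0 ⇒ 10;  out=∅∪out(10)=∅
  fail(5) 'aabba': from fail(4)=8 chase 'a': 8→17→0 ⇒ 1;  out=∅∪out(1)=∅
  fail(16) 'aadca': from fail(15)=11 chase 'a': 11→32 ⇒ 33;  out={3}∪out(33)={3,7}
  fail(21) 'bcbac': from fail(20)=1 chase 'c': 1→0 ⇒ 32;  out=∅∪out(32)=∅
  fail(26) 'dbbdd': from fail(25)=10 chase 'd': 10→0 ⇒ 10;  out=∅∪out(10)=∅
  fail(30) 'dbcdd': from fail(29)=10 chase 'd': 10→0 ⇒ 10;  out=∅∪out(10)=∅
  fail(6) 'aabbaa': from fail(5)=1 chase 'a': 1 ⇒ 2;  out={0}∪out(2)={0}
  fail(22) 'bcbacb': from fail(21)=32 chase 'b': 32→0 ⇒ 17;  out={4}∪out(17)={4}
  fail(27) 'dbbddd': from fail(26)=10 chase 'd': 10→0 ⇒ 10;  out={5}∪out(10)={5}
  fail(31) 'dbcddc': from fail(30)=10 chase 'c': 10 ⇒ 11;  out={6}∪out(11)={6}

Scan:
pos 0 'a': at 1
pos 1 'a': at 2
pos 2 'b': at 3
pos 3 'b': at 4
pos 4 'a': at 5
pos 5 'a': at 6  → match P0@[0:5]
pos 6 'a': at 2 (via fail)
pos 7 'b': at 3
pos 8 'b': at 4
pos 9 'c': at 9 (via fail)  → match P1@[6:9]
pos 10 'a': at 33 (via fail)  → match P7@[9:10]
pos 11 'b': at 7 (via fail)
pos 12 'b': at 8
pos 13 'c': at 9  → match P1@[10:13]
pos 14 'd': at 10 (via fail)
pos 15 'd': at 10 (via fail)
pos 16 'a': at 1 (via fail)
pos 17 'b': at 7
pos 18 'b': at 8
pos 19 'c': at 9  → match P1@[16:19]
pos 20 'a': at 33 (via fail)  → match P7@[19:20]
pos 21 'a': at 2 (via fail)
pos 22 'a': at 2 (via fail)
pos 23 'd': at 14
pos 24 'c': at 15
pos 25 'a': at 16  → match P3@[21:25],P7@[24:25]
pos 26 'c': at 32 (via fail)
pos 27 'd': at 10 (via fail)
pos 28 'b': at 23
pos 29 'b': at 24
pos 30 'd': at 25
pos 31 'd': at 26
pos 32 'd': at 27  → match P5@[27:32]
pos 33 'c': at 11 (via fail)
pos 34 'b': at 17 (via fail)
pos 35 'd': at 10 (via fail)
pos 36 'c': at 11
pos 37 'd': at 12
pos 38 'b': at 13  → match P2@[35:38]
pos 39 'c': at 28 (via fail)
pos 40 'a': at 33 (via fail)  → match P7@[39:40]
pos 41 'a': at 2 (via fail)
pos 42 'b': at 3
pos 43 'b': at 4
pos 44 'a': at 5
pos 45 'a': at 6  → match P0@[40:45]
pos 46 'a': at 2 (via fail)
pos 47 'd': at 14
pos 48 'b': at 23 (via fail)
pos 49 'b': at 24
pos 50 'd': at 25
pos 51 'd': at 26

All matches (sorted): [[5,0],[9,1],[10,7],[13,1],[19,1],[20,7],[25,3],[25,7],[32,5],[38,2],[40,7],[45,0]]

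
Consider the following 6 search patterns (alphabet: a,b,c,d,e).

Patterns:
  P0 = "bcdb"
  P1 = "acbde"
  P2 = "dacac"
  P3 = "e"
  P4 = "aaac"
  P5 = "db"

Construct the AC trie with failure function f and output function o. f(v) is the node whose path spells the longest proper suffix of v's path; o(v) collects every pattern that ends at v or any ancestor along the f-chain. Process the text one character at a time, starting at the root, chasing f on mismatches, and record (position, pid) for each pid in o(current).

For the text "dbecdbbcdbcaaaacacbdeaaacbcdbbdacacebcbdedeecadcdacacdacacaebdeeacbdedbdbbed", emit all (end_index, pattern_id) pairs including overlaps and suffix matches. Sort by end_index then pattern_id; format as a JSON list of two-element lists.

Build:
Trie (insert patterns):
  0='ε' goto a→5 b→1 d→10 e→15
  1='b' goto c→2
  2='bc' goto d→3
  3='bcd' goto b→4
  4='bcdb' goto ·  [P0 ends]
  5='a' goto a→16 c→6
  6='ac' goto b→7
  7='acb' goto d→8
  8='acbd' goto e→9
  9='acbde' goto ·  [P1 ends]
  10='d' goto a→11 b→19
  11='da' goto c→12
  12='dac' goto a→13
  13='daca' goto c→14
  14='dacac' goto ·  [P2 ends]
  15='e' goto ·  [P3 ends]
  16='aa' goto a→17
  17='aaa' goto c→18
  18='aaac' goto ·  [P4 ends]
  19='db' goto ·  [P5 ends]

Failure links (BFS by depth):
  fail(1) 'b': from fail(0)=0 chase 'b': 0 ⇒ 0;  out=∅∪out(0)=∅
  fail(5) 'a': from fail(0)=0 chase 'a': 0 ⇒ 0;  out=∅∪out(0)=∅
  fail(10) 'd': from fail(0)=0 chase 'd': 0 ⇒ 0;  out=∅∪out(0)=∅
  fail(15) 'e': from fail(0)=0 chase 'e': 0 ⇒ 0;  out={3}∪out(0)={3}
  fail(2) 'bc': from fail(1)=0 chase 'c': 0 ⇒ 0;  out=∅∪out(0)=∅
  fail(6) 'ac': from fail(5)=0 chase 'c': 0 ⇒ 0;  out=∅∪out(0)=∅
  fail(11) 'da': from fail(10)=0 chase 'a': 0 ⇒ 5;  out=∅∪out(5)=∅
  fail(16) 'aa': from fail(5)=0 chase 'a': 0 ⇒ 5;  out=∅∪out(5)=∅
  fail(19) 'db': from fail(10)=0 chase 'b': 0 ⇒ 1;  out={5}∪out(1)={5}
  fail(3) 'bcd': from fail(2)=0 chase 'd': 0 ⇒ 10;  out=∅∪out(10)=∅
  fail(7) 'acb': from fail(6)=0 chase 'b': 0 ⇒ 1;  out=∅∪out(1)=∅
  fail(12) 'dac': from fail(11)=5 chase 'c': 5 ⇒ 6;  out=∅∪out(6)=∅
  fail(17) 'aaa': from fail(16)=5 chase 'a': 5 ⇒ 16;  out=∅∪out(16)=∅
  fail(4) 'bcdb': from fail(3)=10 chase 'b': 10 ⇒ 19;  out={0}∪out(19)={0,5}
  fail(8) 'acbd': from fail(7)=1 chase 'd': 1→0 ⇒ 10;  out=∅∪out(10)=∅
  fail(13) 'daca': from fail(12)=6 chase 'a': 6→0 ⇒ 5;  out=∅∪out(5)=∅
  fail(18) 'aaac': from fail(17)=16 chase 'c': 16→5 ⇒ 6;  out={4}∪out(6)={4}
  fail(9) 'acbde': from fail(8)=10 chase 'e': 10→0 ⇒ 15;  out={1}∪out(15)={1,3}
  fail(14) 'dacac': from fail(13)=5 chase 'c': 5 ⇒ 6;  out={2}∪out(6)={2}

Run:
i=0 'd': node 0→10
i=1 'b': node 10→19  → match P5@[0:1]
i=2 'e': node 19→15 (fail-walked)  → match P3@[2:2]
i=3 'c': node 15→0 (fail-walked)
i=4 'd': node 0→10
i=5 'b': node 10→19  → match P5@[4:5]
i=6 'b': node 19→1 (fail-walked)
i=7 'c': node 1→2
i=8 'd': node 2→3
i=9 'b': node 3→4  → match P0@[6:9],P5@[8:9]
i=10 'c': node 4→2 (fail-walked)
i=11 'a': node 2→5 (fail-walked)
i=12 'a': node 5→16
i=13 'a': node 16→17
i=14 'a': node 17→17 (fail-walked)
i=15 'c': node 17→18  → match P4@[12:15]
i=16 'a': node 18→5 (fail-walked)
i=17 'c': node 5→6
i=18 'b': node 6→7
i=19 'd': node 7→8
i=20 'e': node 8→9  → match P1@[16:20],P3@[20:20]
i=21 'a': node 9→5 (fail-walked)
i=22 'a': node 5→16
i=23 'a': node 16→17
i=24 'c': node 17→18  → match P4@[21:24]
i=25 'b': node 18→7 (fail-walked)
i=26 'c': node 7→2 (fail-walked)
i=27 'd': node 2→3
i=28 'b': node 3→4  → match P0@[25:28],P5@[27:28]
i=29 'b': node 4→1 (fail-walked)
i=30 'd': node 1→10 (fail-walked)
i=31 'a': node 10→11
i=32 'c': node 11→12
i=33 'a': node 12→13
i=34 'c': node 13→14  → match P2@[30:34]
i=35 'e': node 14→15 (fail-walked)  → match P3@[35:35]
i=36 'b': node 15→1 (fail-walked)
i=37 'c': node 1→2
i=38 'b': node 2→1 (fail-walked)
i=39 'd': node 1→10 (fail-walked)
i=40 'e': node 10→15 (fail-walked)  → match P3@[40:40]
i=41 'd': node 15→10 (fail-walked)
i=42 'e': node 10→15 (fail-walked)  → match P3@[42:42]
i=43 'e': node 15→15 (fail-walked)  → match P3@[43:43]
i=44 'c': node 15→0 (fail-walked)
i=45 'a': node 0→5
i=46 'd': node 5→10 (fail-walked)
i=47 'c': node 10→0 (fail-walked)
i=48 'd': node 0→10
i=49 'a': node 10→11
i=50 'c': node 11→12
i=51 'a': node 12→13
i=52 'c': node 13→14  → match P2@[48:52]
i=53 'd': node 14→10 (fail-walked)
i=54 'a': node 10→11
i=55 'c': node 11→12
i=56 'a': node 12→13
i=57 'c': node 13→14  → match P2@[53:57]
i=58 'a': node 14→5 (fail-walked)
i=59 'e': node 5→15 (fail-walked)  → match P3@[59:59]
i=60 'b': node 15→1 (fail-walked)
i=61 'd': node 1→10 (fail-walked)
i=62 'e': node 10→15 (fail-walked)  → match P3@[62:62]
i=63 'e': node 15→15 (fail-walked)  → match P3@[63:63]
i=64 'a': node 15→5 (fail-walked)
i=65 'c': node 5→6
i=66 'b': node 6→7
i=67 'd': node 7→8
i=68 'e': node 8→9  → match P1@[64:68],P3@[68:68]
i=69 'd': node 9→10 (fail-walked)
i=70 'b': node 10→19  → match P5@[69:70]
i=71 'd': node 19→10 (fail-walked)
i=72 'b': node 10→19  → match P5@[71:72]
i=73 'b': node 19→1 (fail-walked)
i=74 'e': node 1→15 (fail-walked)  → match P3@[74:74]
i=75 'd': node 15→10 (fail-walked)

Matches: [[1,5],[2,3],[5,5],[9,0],[9,5],[15,4],[20,1],[20,3],[24,4],[28,0],[28,5],[34,2],[35,3],[40,3],[42,3],[43,3],[52,2],[57,2],[59,3],[62,3],[63,3],[68,1],[68,3],[70,5],[72,5],[74,3]]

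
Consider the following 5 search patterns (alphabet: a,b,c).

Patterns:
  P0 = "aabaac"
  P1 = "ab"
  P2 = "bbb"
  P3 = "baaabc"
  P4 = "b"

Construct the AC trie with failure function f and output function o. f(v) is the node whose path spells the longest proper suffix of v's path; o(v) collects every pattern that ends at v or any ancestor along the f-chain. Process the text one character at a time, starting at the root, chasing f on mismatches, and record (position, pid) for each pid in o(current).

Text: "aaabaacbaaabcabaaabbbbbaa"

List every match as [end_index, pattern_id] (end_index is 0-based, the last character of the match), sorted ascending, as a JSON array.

Build:
Trie nodes:
  0='ε' goto a→1 b→8
  1='a' goto a→2 b→7
  2='aa' goto b→3
  3='aab' goto a→4
  4='aaba' goto a→5
  5='aabaa' goto c→6
  6='aabaac' goto ·  ←P0
  7='ab' goto ·  ←P1
  8='b' goto a→11 b→9  ←P4
  9='bb' goto b→10
  10='bbb' goto ·  ←P2
  11='ba' goto a→12
  12='baa' goto a→13
  13='baaa' goto b→14
  14='baaab' goto c→15
  15='baaabc' goto ·  ←P3

BFS fail/out derivation:
  fail(1) 'a': from fail(0)=0 chase 'a': 0 ⇒ 0;  out=∅∪out(0)=∅
  fail(8) 'b': from fail(0)=0 chase 'b': 0 ⇒ 0;  out={4}∪out(0)={4}
  fail(2) 'aa': from fail(1)=0 chase 'a': 0 ⇒ 1;  out=∅∪out(1)=∅
  fail(7) 'ab': from fail(1)=0 chase 'b': 0 ⇒ 8;  out={1}∪out(8)={1,4}
  fail(9) 'bb': from fail(8)=0 chase 'b': 0 ⇒ 8;  out=∅∪out(8)={4}
  fail(11) 'ba': from fail(8)=0 chase 'a': 0 ⇒ 1;  out=∅∪out(1)=∅
  fail(3) 'aab': from fail(2)=1 chase 'b': 1 ⇒ 7;  out=∅∪out(7)={1,4}
  fail(10) 'bbb': from fail(9)=8 chase 'b': 8 ⇒ 9;  out={2}∪out(9)={2,4}
  fail(12) 'baa': from fail(11)=1 chase 'a': 1 ⇒ 2;  out=∅∪out(2)=∅
  fail(4) 'aaba': from fail(3)=7 chase 'a': 7→8 ⇒ 11;  out=∅∪out(11)=∅
  fail(13) 'baaa': from fail(12)=2 chase 'a': 2→1 ⇒ 2;  out=∅∪out(2)=∅
  fail(5) 'aabaa': from fail(4)=11 chase 'a': 11 ⇒ 12;  out=∅∪out(12)=∅
  fail(14) 'baaab': from fail(13)=2 chase 'b': 2 ⇒ 3;  out=∅∪out(3)={1,4}
  fail(6) 'aabaac': from fail(5)=12 chase 'c': 12→2→1→0 ⇒ 0;  out={0}∪out(0)={0}
  fail(15) 'baaabc': from fail(14)=3 chase 'c': 3→7→8→0 ⇒ 0;  out={3}∪out(0)={3}

Run:
pos 0 'a': at 1
pos 1 'a': at 2
pos 2 'a': at 2 ·f
pos 3 'b': at 3  → match P1@[2:3],P4@[3:3]
pos 4 'a': at 4
pos 5 'a': at 5
pos 6 'c': at 6  → match P0@[1:6]
pos 7 'b': at 8 ·f  → match P4@[7:7]
pos 8 'a': at 11
pos 9 'a': at 12
pos 10 'a': at 13
pos 11 'b': at 14  → match P1@[10:11],P4@[11:11]
pos 12 'c': at 15  → match P3@[7:12]
pos 13 'a': at 1 ·f
pos 14 'b': at 7  → match P1@[13:14],P4@[14:14]
pos 15 'a': at 11 ·f
pos 16 'a': at 12
pos 17 'a': at 13
pos 18 'b': at 14  → match P1@[17:18],P4@[18:18]
pos 19 'b': at 9 ·f  → match P4@[19:19]
pos 20 'b': at 10  → match P2@[18:20],P4@[20:20]
pos 21 'b': at 10 ·f  → match P2@[19:21],P4@[21:21]
pos 22 'b': at 10 ·f  → match P2@[20:22],P4@[22:22]
pos 23 'a': at 11 ·f
pos 24 'a': at 12

All matches (sorted): [[3,1],[3,4],[6,0],[7,4],[11,1],[11,4],[12,3],[14,1],[14,4],[18,1],[18,4],[19,4],[20,2],[20,4],[21,2],[21,4],[22,2],[22,4]]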